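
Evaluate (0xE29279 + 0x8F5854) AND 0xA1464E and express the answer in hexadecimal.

Add column by column in base 16, right to left:
  9+4 = D
  7+5 = C
  2+8 = A
  9+5 = E
  2+F = 1 carry 1
  E+8+1 = 7 carry 1
  final carry 1
Sum = 0x171EACD; now AND with 0xA1464E:
  1&0=0, 7&A=2, 1&1=1, E&4=4, A&6=2, C&4=4, D&E=C

0x21424C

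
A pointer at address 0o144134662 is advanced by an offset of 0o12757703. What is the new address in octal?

0o157114565

Add column by column in base 8, right to left:
  2+3 = 5
  6+0 = 6
  6+7 = 5 carry 1
  4+7+1 = 4 carry 1
  3+5+1 = 1 carry 1
  1+7+1 = 1 carry 1
  4+2+1 = 7
  4+1 = 5
  1+0 = 1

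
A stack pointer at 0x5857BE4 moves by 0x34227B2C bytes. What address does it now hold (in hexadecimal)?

0x39A7F710

Add column by column in base 16, right to left:
  4+C = 0 carry 1
  E+2+1 = 1 carry 1
  B+B+1 = 7 carry 1
  7+7+1 = F
  5+2 = 7
  8+2 = A
  5+4 = 9
  0+3 = 3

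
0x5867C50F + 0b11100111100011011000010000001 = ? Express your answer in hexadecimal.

0b11100111100011011000010000001 = 0x1CF1B081 in hexadecimal.
Add column by column in base 16, right to left:
  F+1 = 0 carry 1
  0+8+1 = 9
  5+0 = 5
  C+B = 7 carry 1
  7+1+1 = 9
  6+F = 5 carry 1
  8+C+1 = 5 carry 1
  5+1+1 = 7

0x75597590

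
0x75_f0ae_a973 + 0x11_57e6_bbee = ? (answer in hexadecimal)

Add column by column in base 16, right to left:
  3+e = 1 carry 1
  7+e+1 = 6 carry 1
  9+b+1 = 5 carry 1
  a+b+1 = 6 carry 1
  e+6+1 = 5 carry 1
  a+e+1 = 9 carry 1
  0+7+1 = 8
  f+5 = 4 carry 1
  5+1+1 = 7
  7+1 = 8

0x8748956561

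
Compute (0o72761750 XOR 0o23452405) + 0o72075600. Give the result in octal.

0o143431155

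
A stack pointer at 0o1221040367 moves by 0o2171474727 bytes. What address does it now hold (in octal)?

Add column by column in base 8, right to left:
  7+7 = 6 carry 1
  6+2+1 = 1 carry 1
  3+7+1 = 3 carry 1
  0+4+1 = 5
  4+7 = 3 carry 1
  0+4+1 = 5
  1+1 = 2
  2+7 = 1 carry 1
  2+1+1 = 4
  1+2 = 3

0o3412535316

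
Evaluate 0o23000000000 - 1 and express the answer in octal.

0o22777777777

The trailing 9 digits are 0, so subtracting 1 borrows through: they become 7 and the next digit up decrements.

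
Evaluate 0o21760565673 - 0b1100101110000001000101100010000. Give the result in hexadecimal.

0x2A0260AB

0o21760565673 = 0x8FC2EBBB in hexadecimal.
0b1100101110000001000101100010000 = 0x65C08B10 in hexadecimal.
Subtract column by column in base 16:
  B-0 → B
  B-1 → A
  B-B → 0
  E-8 → 6
  2-0 → 2
  C-C → 0
  F-5 → A
  8-6 → 2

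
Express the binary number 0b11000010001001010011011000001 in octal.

0o3021123301

Group the bits in threes: 011 000 010 001 001 010 011 011 000 001 → 3021123301.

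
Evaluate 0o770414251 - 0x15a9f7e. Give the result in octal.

0o641674453

0x15a9f7e = 0o126517576 in octal.
Subtract column by column in base 8:
  1-6 → 3 (borrow)
  5-7-1 → 5 (borrow)
  2-5-1 → 4 (borrow)
  4-7-1 → 4 (borrow)
  1-1-1 → 7 (borrow)
  4-5-1 → 6 (borrow)
  0-6-1 → 1 (borrow)
  7-2-1 → 4
  7-1 → 6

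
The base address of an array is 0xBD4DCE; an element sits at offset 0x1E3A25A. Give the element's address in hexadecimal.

0x2A0F028

Add column by column in base 16, right to left:
  E+A = 8 carry 1
  C+5+1 = 2 carry 1
  D+2+1 = 0 carry 1
  4+A+1 = F
  D+3 = 0 carry 1
  B+E+1 = A carry 1
  0+1+1 = 2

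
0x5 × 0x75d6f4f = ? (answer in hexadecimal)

Multiply each base-16 digit by 5, carrying:
  f×5 = 75 → write b carry 4
  4×5+4 = 24 → write 8 carry 1
  f×5+1 = 76 → write c carry 4
  6×5+4 = 34 → write 2 carry 2
  d×5+2 = 67 → write 3 carry 4
  5×5+4 = 29 → write d carry 1
  7×5+1 = 36 → write 4 carry 2
  remaining carry: 2

0x24d32c8b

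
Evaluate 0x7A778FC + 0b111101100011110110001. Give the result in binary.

0x7A778FC = 0b111101001110111100011111100 in binary.
Add column by column in base 2, right to left:
  0+1 = 1
  0+0 = 0
  1+0 = 1
  1+0 = 1
  1+1 = 0 carry 1
  1+1+1 = 1 carry 1
  1+0+1 = 0 carry 1
  1+1+1 = 1 carry 1
  0+1+1 = 0 carry 1
  0+1+1 = 0 carry 1
  0+1+1 = 0 carry 1
  1+0+1 = 0 carry 1
  1+0+1 = 0 carry 1
  1+0+1 = 0 carry 1
  1+1+1 = 1 carry 1
  0+1+1 = 0 carry 1
  1+0+1 = 0 carry 1
  1+1+1 = 1 carry 1
  1+1+1 = 1 carry 1
  0+1+1 = 0 carry 1
  0+1+1 = 0 carry 1
  1+0+1 = 0 carry 1
  0+0+1 = 1
  1+0 = 1
  1+0 = 1
  1+0 = 1
  1+0 = 1

0b111110001100100000010101101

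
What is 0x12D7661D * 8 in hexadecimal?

Multiply each base-16 digit by 8, carrying:
  D×8 = 104 → write 8 carry 6
  1×8+6 = 14 → write E
  6×8 = 48 → write 0 carry 3
  6×8+3 = 51 → write 3 carry 3
  7×8+3 = 59 → write B carry 3
  D×8+3 = 107 → write B carry 6
  2×8+6 = 22 → write 6 carry 1
  1×8+1 = 9 → write 9

0x96BB30E8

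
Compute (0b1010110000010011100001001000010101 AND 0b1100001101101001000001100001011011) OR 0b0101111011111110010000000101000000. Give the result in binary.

0b1101111011111111010001000101010001

0b1010110000010011100001001000010101 AND 0b1100001101101001000001100001011011 = 0b1000000000000001000001000000010001.
Then OR with 0b0101111011111110010000000101000000.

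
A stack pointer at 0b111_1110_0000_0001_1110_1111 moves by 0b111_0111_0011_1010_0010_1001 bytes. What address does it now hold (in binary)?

Add column by column in base 2, right to left:
  1+1 = 0 carry 1
  1+0+1 = 0 carry 1
  1+0+1 = 0 carry 1
  1+1+1 = 1 carry 1
  0+0+1 = 1
  1+1 = 0 carry 1
  1+0+1 = 0 carry 1
  1+0+1 = 0 carry 1
  1+0+1 = 0 carry 1
  0+1+1 = 0 carry 1
  0+0+1 = 1
  0+1 = 1
  0+1 = 1
  0+1 = 1
  0+0 = 0
  0+0 = 0
  0+1 = 1
  1+1 = 0 carry 1
  1+1+1 = 1 carry 1
  1+0+1 = 0 carry 1
  1+1+1 = 1 carry 1
  1+1+1 = 1 carry 1
  1+1+1 = 1 carry 1
  final carry 1

0b111101010011110000011000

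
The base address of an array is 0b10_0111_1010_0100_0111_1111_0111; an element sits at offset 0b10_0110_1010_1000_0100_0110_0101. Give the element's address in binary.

0b100111001001100110001011100

Add column by column in base 2, right to left:
  1+1 = 0 carry 1
  1+0+1 = 0 carry 1
  1+1+1 = 1 carry 1
  0+0+1 = 1
  1+0 = 1
  1+1 = 0 carry 1
  1+1+1 = 1 carry 1
  1+0+1 = 0 carry 1
  1+0+1 = 0 carry 1
  1+0+1 = 0 carry 1
  1+1+1 = 1 carry 1
  0+0+1 = 1
  0+0 = 0
  0+0 = 0
  1+0 = 1
  0+1 = 1
  0+0 = 0
  1+1 = 0 carry 1
  0+0+1 = 1
  1+1 = 0 carry 1
  1+0+1 = 0 carry 1
  1+1+1 = 1 carry 1
  1+1+1 = 1 carry 1
  0+0+1 = 1
  0+0 = 0
  1+1 = 0 carry 1
  final carry 1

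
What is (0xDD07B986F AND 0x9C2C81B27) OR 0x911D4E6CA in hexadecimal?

0x9D1DCFEEF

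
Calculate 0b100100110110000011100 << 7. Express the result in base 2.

0b1001001101100000111000000000

Left shift by 7: append 7 zero bits.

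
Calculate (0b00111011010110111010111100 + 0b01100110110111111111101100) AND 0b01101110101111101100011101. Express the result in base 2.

0b100010001110101000001000

Add column by column in base 2, right to left:
  0+0 = 0
  0+0 = 0
  1+1 = 0 carry 1
  1+1+1 = 1 carry 1
  1+0+1 = 0 carry 1
  1+1+1 = 1 carry 1
  0+1+1 = 0 carry 1
  1+1+1 = 1 carry 1
  0+1+1 = 0 carry 1
  1+1+1 = 1 carry 1
  1+1+1 = 1 carry 1
  1+1+1 = 1 carry 1
  0+1+1 = 0 carry 1
  1+1+1 = 1 carry 1
  1+1+1 = 1 carry 1
  0+0+1 = 1
  1+1 = 0 carry 1
  0+1+1 = 0 carry 1
  1+0+1 = 0 carry 1
  1+1+1 = 1 carry 1
  0+1+1 = 0 carry 1
  1+0+1 = 0 carry 1
  1+0+1 = 0 carry 1
  1+1+1 = 1 carry 1
  0+1+1 = 0 carry 1
  final carry 1
Sum = 0b10100010001110111010101000; now AND with 0b01101110101111101100011101:
  10100010001110111010101000
& 01101110101111101100011101
= 00100010001110101000001000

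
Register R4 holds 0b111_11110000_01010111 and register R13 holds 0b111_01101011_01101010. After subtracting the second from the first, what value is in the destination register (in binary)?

Subtract column by column in base 2:
  1-0 → 1
  1-1 → 0
  1-0 → 1
  0-1 → 1 (borrow)
  1-0-1 → 0
  0-1 → 1 (borrow)
  1-1-1 → 1 (borrow)
  0-0-1 → 1 (borrow)
  0-1-1 → 0 (borrow)
  0-1-1 → 0 (borrow)
  0-0-1 → 1 (borrow)
  0-1-1 → 0 (borrow)
  1-0-1 → 0
  1-1 → 0
  1-1 → 0
  1-0 → 1
  1-1 → 0
  1-1 → 0
  1-1 → 0

0b1000010011101101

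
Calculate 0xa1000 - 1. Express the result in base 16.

The trailing 3 digits are 0, so subtracting 1 borrows through: they become F and the next digit up decrements.

0xa0fff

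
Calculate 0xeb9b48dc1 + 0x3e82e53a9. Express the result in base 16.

0x12a1e2e16a

Add column by column in base 16, right to left:
  1+9 = a
  c+a = 6 carry 1
  d+3+1 = 1 carry 1
  8+5+1 = e
  4+e = 2 carry 1
  b+2+1 = e
  9+8 = 1 carry 1
  b+e+1 = a carry 1
  e+3+1 = 2 carry 1
  final carry 1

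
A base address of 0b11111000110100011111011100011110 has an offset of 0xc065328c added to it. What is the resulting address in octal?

0b11111000110100011111011100011110 = 0o37064373436 in octal.
0xc065328c = 0o30031231214 in octal.
Add column by column in base 8, right to left:
  6+4 = 2 carry 1
  3+1+1 = 5
  4+2 = 6
  3+1 = 4
  7+3 = 2 carry 1
  3+2+1 = 6
  4+1 = 5
  6+3 = 1 carry 1
  0+0+1 = 1
  7+0 = 7
  3+3 = 6

0o67115624652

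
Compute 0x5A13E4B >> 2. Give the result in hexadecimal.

0x1684F92

2 bits is not a whole number of base-16 digits; in binary: 101101000010011111001001011 >> 2 = 1011010000100111110010010.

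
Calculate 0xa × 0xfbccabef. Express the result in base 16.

0x9d5feb756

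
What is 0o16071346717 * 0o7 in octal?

0o142622120251

Multiply each base-8 digit by 7, carrying:
  7×7 = 49 → write 1 carry 6
  1×7+6 = 13 → write 5 carry 1
  7×7+1 = 50 → write 2 carry 6
  6×7+6 = 48 → write 0 carry 6
  4×7+6 = 34 → write 2 carry 4
  3×7+4 = 25 → write 1 carry 3
  1×7+3 = 10 → write 2 carry 1
  7×7+1 = 50 → write 2 carry 6
  0×7+6 = 6 → write 6
  6×7 = 42 → write 2 carry 5
  1×7+5 = 12 → write 4 carry 1
  remaining carry: 1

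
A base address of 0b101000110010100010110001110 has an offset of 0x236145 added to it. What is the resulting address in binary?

0x236145 = 0b1000110110000101000101 in binary.
Add column by column in base 2, right to left:
  0+1 = 1
  1+0 = 1
  1+1 = 0 carry 1
  1+0+1 = 0 carry 1
  0+0+1 = 1
  0+0 = 0
  0+1 = 1
  1+0 = 1
  1+1 = 0 carry 1
  0+0+1 = 1
  1+0 = 1
  0+0 = 0
  0+0 = 0
  0+1 = 1
  1+1 = 0 carry 1
  0+0+1 = 1
  1+1 = 0 carry 1
  0+1+1 = 0 carry 1
  0+0+1 = 1
  1+0 = 1
  1+0 = 1
  0+1 = 1
  0+0 = 0
  0+0 = 0
  1+0 = 1
  0+0 = 0
  1+0 = 1

0b101001111001010011011010011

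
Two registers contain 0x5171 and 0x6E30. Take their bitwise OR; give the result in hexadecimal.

0x7F71

OR each hex digit independently (no carries):
  5|6=7, 1|E=F, 7|3=7, 1|0=1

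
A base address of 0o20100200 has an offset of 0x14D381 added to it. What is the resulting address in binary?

0o20100200 = 0b10000001000000010000000 in binary.
0x14D381 = 0b101001101001110000001 in binary.
Add column by column in base 2, right to left:
  0+1 = 1
  0+0 = 0
  0+0 = 0
  0+0 = 0
  0+0 = 0
  0+0 = 0
  0+0 = 0
  1+1 = 0 carry 1
  0+1+1 = 0 carry 1
  0+1+1 = 0 carry 1
  0+0+1 = 1
  0+0 = 0
  0+1 = 1
  0+0 = 0
  0+1 = 1
  1+1 = 0 carry 1
  0+0+1 = 1
  0+0 = 0
  0+1 = 1
  0+0 = 0
  0+1 = 1
  0+0 = 0
  1+0 = 1

0b10101010101010000000001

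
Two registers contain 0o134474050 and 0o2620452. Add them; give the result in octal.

Add column by column in base 8, right to left:
  0+2 = 2
  5+5 = 2 carry 1
  0+4+1 = 5
  4+0 = 4
  7+2 = 1 carry 1
  4+6+1 = 3 carry 1
  4+2+1 = 7
  3+0 = 3
  1+0 = 1

0o137314522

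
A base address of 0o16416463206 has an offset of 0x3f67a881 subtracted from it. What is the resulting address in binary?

0o16416463206 = 0b1110100001110100110011010000110 in binary.
0x3f67a881 = 0b111111011001111010100010000001 in binary.
Subtract column by column in base 2:
  0-1 → 1 (borrow)
  1-0-1 → 0
  1-0 → 1
  0-0 → 0
  0-0 → 0
  0-0 → 0
  0-0 → 0
  1-1 → 0
  0-0 → 0
  1-0 → 1
  1-0 → 1
  0-1 → 1 (borrow)
  0-0-1 → 1 (borrow)
  1-1-1 → 1 (borrow)
  1-0-1 → 0
  0-1 → 1 (borrow)
  0-1-1 → 0 (borrow)
  1-1-1 → 1 (borrow)
  0-1-1 → 0 (borrow)
  1-0-1 → 0
  1-0 → 1
  1-1 → 0
  0-1 → 1 (borrow)
  0-0-1 → 1 (borrow)
  0-1-1 → 0 (borrow)
  0-1-1 → 0 (borrow)
  1-1-1 → 1 (borrow)
  0-1-1 → 0 (borrow)
  1-1-1 → 1 (borrow)
  1-1-1 → 1 (borrow)
  1-0-1 → 0

0b110100110100101011111000000101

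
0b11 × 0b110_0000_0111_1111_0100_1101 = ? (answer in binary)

Multiply each base-2 digit by 3, carrying:
  1×3 = 3 → write 1 carry 1
  0×3+1 = 1 → write 1
  1×3 = 3 → write 1 carry 1
  1×3+1 = 4 → write 0 carry 2
  0×3+2 = 2 → write 0 carry 1
  0×3+1 = 1 → write 1
  1×3 = 3 → write 1 carry 1
  0×3+1 = 1 → write 1
  1×3 = 3 → write 1 carry 1
  1×3+1 = 4 → write 0 carry 2
  1×3+2 = 5 → write 1 carry 2
  1×3+2 = 5 → write 1 carry 2
  1×3+2 = 5 → write 1 carry 2
  1×3+2 = 5 → write 1 carry 2
  1×3+2 = 5 → write 1 carry 2
  0×3+2 = 2 → write 0 carry 1
  0×3+1 = 1 → write 1
  0×3 = 0 → write 0
  0×3 = 0 → write 0
  0×3 = 0 → write 0
  0×3 = 0 → write 0
  1×3 = 3 → write 1 carry 1
  1×3+1 = 4 → write 0 carry 2
  remaining carry: 10

0b1001000010111110111100111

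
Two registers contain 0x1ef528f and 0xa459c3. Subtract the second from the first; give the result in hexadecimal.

Subtract column by column in base 16:
  f-3 → c
  8-c → c (borrow)
  2-9-1 → 8 (borrow)
  5-5-1 → f (borrow)
  f-4-1 → a
  e-a → 4
  1-0 → 1

0x14af8cc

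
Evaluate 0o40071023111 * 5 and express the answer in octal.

Multiply each base-8 digit by 5, carrying:
  1×5 = 5 → write 5
  1×5 = 5 → write 5
  1×5 = 5 → write 5
  3×5 = 15 → write 7 carry 1
  2×5+1 = 11 → write 3 carry 1
  0×5+1 = 1 → write 1
  1×5 = 5 → write 5
  7×5 = 35 → write 3 carry 4
  0×5+4 = 4 → write 4
  0×5 = 0 → write 0
  4×5 = 20 → write 4 carry 2
  remaining carry: 2

0o240435137555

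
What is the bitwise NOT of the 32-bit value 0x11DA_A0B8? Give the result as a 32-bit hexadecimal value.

Each hex digit d becomes F−d:
  1→E, 1→E, D→2, A→5, A→5, 0→F, B→4, 8→7

0xEE255F47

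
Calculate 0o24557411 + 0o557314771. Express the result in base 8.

0o604074402

Add column by column in base 8, right to left:
  1+1 = 2
  1+7 = 0 carry 1
  4+7+1 = 4 carry 1
  7+4+1 = 4 carry 1
  5+1+1 = 7
  5+3 = 0 carry 1
  4+7+1 = 4 carry 1
  2+5+1 = 0 carry 1
  0+5+1 = 6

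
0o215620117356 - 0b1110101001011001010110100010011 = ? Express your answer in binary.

0o215620117356 = 0b10001101110010000001001111011101110 in binary.
Subtract column by column in base 2:
  0-1 → 1 (borrow)
  1-1-1 → 1 (borrow)
  1-0-1 → 0
  1-0 → 1
  0-1 → 1 (borrow)
  1-0-1 → 0
  1-0 → 1
  1-0 → 1
  0-1 → 1 (borrow)
  1-0-1 → 0
  1-1 → 0
  1-1 → 0
  1-0 → 1
  0-1 → 1 (borrow)
  0-0-1 → 1 (borrow)
  1-1-1 → 1 (borrow)
  0-0-1 → 1 (borrow)
  0-0-1 → 1 (borrow)
  0-1-1 → 0 (borrow)
  0-1-1 → 0 (borrow)
  0-0-1 → 1 (borrow)
  0-1-1 → 0 (borrow)
  1-0-1 → 0
  0-0 → 0
  0-1 → 1 (borrow)
  1-0-1 → 0
  1-1 → 0
  1-0 → 1
  0-1 → 1 (borrow)
  1-1-1 → 1 (borrow)
  1-1-1 → 1 (borrow)
  0-0-1 → 1 (borrow)
  0-0-1 → 1 (borrow)
  0-0-1 → 1 (borrow)
  1-0-1 → 0

0b1111111001000100111111000111011011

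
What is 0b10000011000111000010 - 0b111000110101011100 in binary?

0b1001010010001100110

Subtract column by column in base 2:
  0-0 → 0
  1-0 → 1
  0-1 → 1 (borrow)
  0-1-1 → 0 (borrow)
  0-1-1 → 0 (borrow)
  0-0-1 → 1 (borrow)
  1-1-1 → 1 (borrow)
  1-0-1 → 0
  1-1 → 0
  0-0 → 0
  0-1 → 1 (borrow)
  0-1-1 → 0 (borrow)
  1-0-1 → 0
  1-0 → 1
  0-0 → 0
  0-1 → 1 (borrow)
  0-1-1 → 0 (borrow)
  0-1-1 → 0 (borrow)
  0-0-1 → 1 (borrow)
  1-0-1 → 0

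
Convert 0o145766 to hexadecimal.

0xCBF6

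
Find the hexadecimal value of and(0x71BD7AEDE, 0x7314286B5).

AND each hex digit independently (no carries):
  7&7=7, 1&3=1, B&1=1, D&4=4, 7&2=2, A&8=8, E&6=6, D&B=9, E&5=4

0x711428694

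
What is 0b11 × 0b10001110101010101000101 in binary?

Multiply each base-2 digit by 3, carrying:
  1×3 = 3 → write 1 carry 1
  0×3+1 = 1 → write 1
  1×3 = 3 → write 1 carry 1
  0×3+1 = 1 → write 1
  0×3 = 0 → write 0
  0×3 = 0 → write 0
  1×3 = 3 → write 1 carry 1
  0×3+1 = 1 → write 1
  1×3 = 3 → write 1 carry 1
  0×3+1 = 1 → write 1
  1×3 = 3 → write 1 carry 1
  0×3+1 = 1 → write 1
  1×3 = 3 → write 1 carry 1
  0×3+1 = 1 → write 1
  1×3 = 3 → write 1 carry 1
  0×3+1 = 1 → write 1
  1×3 = 3 → write 1 carry 1
  1×3+1 = 4 → write 0 carry 2
  1×3+2 = 5 → write 1 carry 2
  0×3+2 = 2 → write 0 carry 1
  0×3+1 = 1 → write 1
  0×3 = 0 → write 0
  1×3 = 3 → write 1 carry 1
  remaining carry: 1

0b110101011111111111001111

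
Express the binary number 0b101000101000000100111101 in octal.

0o50500475

Group the bits in threes: 101 000 101 000 000 100 111 101 → 50500475.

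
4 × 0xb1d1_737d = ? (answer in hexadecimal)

Multiply each base-16 digit by 4, carrying:
  d×4 = 52 → write 4 carry 3
  7×4+3 = 31 → write f carry 1
  3×4+1 = 13 → write d
  7×4 = 28 → write c carry 1
  1×4+1 = 5 → write 5
  d×4 = 52 → write 4 carry 3
  1×4+3 = 7 → write 7
  b×4 = 44 → write c carry 2
  remaining carry: 2

0x2c745cdf4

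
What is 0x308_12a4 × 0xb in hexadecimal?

0x2158cd0c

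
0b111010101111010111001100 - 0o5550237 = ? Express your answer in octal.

0b111010101111010111001100 = 0o72572714 in octal.
Subtract column by column in base 8:
  4-7 → 5 (borrow)
  1-3-1 → 5 (borrow)
  7-2-1 → 4
  2-0 → 2
  7-5 → 2
  5-5 → 0
  2-5 → 5 (borrow)
  7-0-1 → 6

0o65022455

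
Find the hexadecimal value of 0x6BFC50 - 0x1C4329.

0x4FB927

Subtract column by column in base 16:
  0-9 → 7 (borrow)
  5-2-1 → 2
  C-3 → 9
  F-4 → B
  B-C → F (borrow)
  6-1-1 → 4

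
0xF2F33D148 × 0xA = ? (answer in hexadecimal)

0x97D8062CD0

Multiply each base-16 digit by 10, carrying:
  8×10 = 80 → write 0 carry 5
  4×10+5 = 45 → write D carry 2
  1×10+2 = 12 → write C
  D×10 = 130 → write 2 carry 8
  3×10+8 = 38 → write 6 carry 2
  3×10+2 = 32 → write 0 carry 2
  F×10+2 = 152 → write 8 carry 9
  2×10+9 = 29 → write D carry 1
  F×10+1 = 151 → write 7 carry 9
  remaining carry: 9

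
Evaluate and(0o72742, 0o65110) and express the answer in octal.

0o60100

AND each oct digit independently (no carries):
  7&6=6, 2&5=0, 7&1=1, 4&1=0, 2&0=0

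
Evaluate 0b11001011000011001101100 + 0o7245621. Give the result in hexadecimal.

0x82D1FD

0b11001011000011001101100 = 0x65866C in hexadecimal.
0o7245621 = 0x1D4B91 in hexadecimal.
Add column by column in base 16, right to left:
  C+1 = D
  6+9 = F
  6+B = 1 carry 1
  8+4+1 = D
  5+D = 2 carry 1
  6+1+1 = 8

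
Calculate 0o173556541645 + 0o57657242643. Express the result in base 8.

Add column by column in base 8, right to left:
  5+3 = 0 carry 1
  4+4+1 = 1 carry 1
  6+6+1 = 5 carry 1
  1+2+1 = 4
  4+4 = 0 carry 1
  5+2+1 = 0 carry 1
  6+7+1 = 6 carry 1
  5+5+1 = 3 carry 1
  5+6+1 = 4 carry 1
  3+7+1 = 3 carry 1
  7+5+1 = 5 carry 1
  1+0+1 = 2

0o253436004510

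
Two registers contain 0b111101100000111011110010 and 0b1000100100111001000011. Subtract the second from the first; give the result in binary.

Subtract column by column in base 2:
  0-1 → 1 (borrow)
  1-1-1 → 1 (borrow)
  0-0-1 → 1 (borrow)
  0-0-1 → 1 (borrow)
  1-0-1 → 0
  1-0 → 1
  1-1 → 0
  1-0 → 1
  0-0 → 0
  1-1 → 0
  1-1 → 0
  1-1 → 0
  0-0 → 0
  0-0 → 0
  0-1 → 1 (borrow)
  0-0-1 → 1 (borrow)
  0-0-1 → 1 (borrow)
  1-1-1 → 1 (borrow)
  1-0-1 → 0
  0-0 → 0
  1-0 → 1
  1-1 → 0
  1-0 → 1
  1-0 → 1

0b110100111100000010101111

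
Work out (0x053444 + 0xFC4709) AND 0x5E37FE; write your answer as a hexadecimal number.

Add column by column in base 16, right to left:
  4+9 = D
  4+0 = 4
  4+7 = B
  3+4 = 7
  5+C = 1 carry 1
  0+F+1 = 0 carry 1
  final carry 1
Sum = 0x1017B4D; now AND with 0x5E37FE:
  1&0=0, 0&5=0, 1&E=0, 7&3=3, B&7=3, 4&F=4, D&E=C

0x334C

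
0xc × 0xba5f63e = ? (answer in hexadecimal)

0x8bc78ae8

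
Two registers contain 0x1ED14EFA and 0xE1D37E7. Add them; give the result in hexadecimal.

0x2CEE86E1

Add column by column in base 16, right to left:
  A+7 = 1 carry 1
  F+E+1 = E carry 1
  E+7+1 = 6 carry 1
  4+3+1 = 8
  1+D = E
  D+1 = E
  E+E = C carry 1
  1+0+1 = 2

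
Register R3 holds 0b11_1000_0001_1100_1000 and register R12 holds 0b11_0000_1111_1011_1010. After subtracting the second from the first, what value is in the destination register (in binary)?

Subtract column by column in base 2:
  0-0 → 0
  0-1 → 1 (borrow)
  0-0-1 → 1 (borrow)
  1-1-1 → 1 (borrow)
  0-1-1 → 0 (borrow)
  0-1-1 → 0 (borrow)
  1-0-1 → 0
  1-1 → 0
  1-1 → 0
  0-1 → 1 (borrow)
  0-1-1 → 0 (borrow)
  0-1-1 → 0 (borrow)
  0-0-1 → 1 (borrow)
  0-0-1 → 1 (borrow)
  0-0-1 → 1 (borrow)
  1-0-1 → 0
  1-1 → 0
  1-1 → 0

0b111001000001110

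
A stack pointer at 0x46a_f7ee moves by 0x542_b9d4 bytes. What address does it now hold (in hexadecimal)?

0x9adb1c2

Add column by column in base 16, right to left:
  e+4 = 2 carry 1
  e+d+1 = c carry 1
  7+9+1 = 1 carry 1
  f+b+1 = b carry 1
  a+2+1 = d
  6+4 = a
  4+5 = 9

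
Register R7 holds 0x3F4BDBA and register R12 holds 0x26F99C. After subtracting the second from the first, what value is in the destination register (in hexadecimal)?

Subtract column by column in base 16:
  A-C → E (borrow)
  B-9-1 → 1
  D-9 → 4
  B-F → C (borrow)
  4-6-1 → D (borrow)
  F-2-1 → C
  3-0 → 3

0x3CDC41E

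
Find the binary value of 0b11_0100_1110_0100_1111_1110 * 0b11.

0b100111101010111011111010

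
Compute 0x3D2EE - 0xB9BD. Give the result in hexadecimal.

0x31931

Subtract column by column in base 16:
  E-D → 1
  E-B → 3
  2-9 → 9 (borrow)
  D-B-1 → 1
  3-0 → 3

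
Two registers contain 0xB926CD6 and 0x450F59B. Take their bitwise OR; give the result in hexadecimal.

OR each hex digit independently (no carries):
  B|4=F, 9|5=D, 2|0=2, 6|F=F, C|5=D, D|9=D, 6|B=F

0xFD2FDDF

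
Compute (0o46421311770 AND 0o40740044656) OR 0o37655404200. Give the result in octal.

0o77655404650

0o46421311770 AND 0o40740044656 = 0o40400000650.
Then OR with 0o37655404200.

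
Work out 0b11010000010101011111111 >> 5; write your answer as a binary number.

Right shift by 5: drop the 5 least-significant bits.

0b110100000101010111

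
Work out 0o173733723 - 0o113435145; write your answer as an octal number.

0o60276556

Subtract column by column in base 8:
  3-5 → 6 (borrow)
  2-4-1 → 5 (borrow)
  7-1-1 → 5
  3-5 → 6 (borrow)
  3-3-1 → 7 (borrow)
  7-4-1 → 2
  3-3 → 0
  7-1 → 6
  1-1 → 0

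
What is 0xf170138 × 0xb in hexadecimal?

0xa5fd0d68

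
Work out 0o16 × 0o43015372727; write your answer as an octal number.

Multiply each base-8 digit by 14, carrying:
  7×14 = 98 → write 2 carry 12
  2×14+12 = 40 → write 0 carry 5
  7×14+5 = 103 → write 7 carry 12
  2×14+12 = 40 → write 0 carry 5
  7×14+5 = 103 → write 7 carry 12
  3×14+12 = 54 → write 6 carry 6
  5×14+6 = 76 → write 4 carry 9
  1×14+9 = 23 → write 7 carry 2
  0×14+2 = 2 → write 2
  3×14 = 42 → write 2 carry 5
  4×14+5 = 61 → write 5 carry 7
  remaining carry: 7

0o752274670702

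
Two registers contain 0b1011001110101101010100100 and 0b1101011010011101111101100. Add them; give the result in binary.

0b11000101001001011010010000

Add column by column in base 2, right to left:
  0+0 = 0
  0+0 = 0
  1+1 = 0 carry 1
  0+1+1 = 0 carry 1
  0+0+1 = 1
  1+1 = 0 carry 1
  0+1+1 = 0 carry 1
  1+1+1 = 1 carry 1
  0+1+1 = 0 carry 1
  1+1+1 = 1 carry 1
  0+0+1 = 1
  1+1 = 0 carry 1
  1+1+1 = 1 carry 1
  0+1+1 = 0 carry 1
  1+0+1 = 0 carry 1
  0+0+1 = 1
  1+1 = 0 carry 1
  1+0+1 = 0 carry 1
  1+1+1 = 1 carry 1
  0+1+1 = 0 carry 1
  0+0+1 = 1
  1+1 = 0 carry 1
  1+0+1 = 0 carry 1
  0+1+1 = 0 carry 1
  1+1+1 = 1 carry 1
  final carry 1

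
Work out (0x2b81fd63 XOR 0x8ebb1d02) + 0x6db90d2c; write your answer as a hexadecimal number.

First 0x2b81fd63 XOR 0x8ebb1d02 = 0xa53ae061.
Add column by column in base 16, right to left:
  1+c = d
  6+2 = 8
  0+d = d
  e+0 = e
  a+9 = 3 carry 1
  3+b+1 = f
  5+d = 2 carry 1
  a+6+1 = 1 carry 1
  final carry 1

0x112f3ed8d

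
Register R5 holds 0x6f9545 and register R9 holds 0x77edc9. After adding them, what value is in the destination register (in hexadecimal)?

Add column by column in base 16, right to left:
  5+9 = e
  4+c = 0 carry 1
  5+d+1 = 3 carry 1
  9+e+1 = 8 carry 1
  f+7+1 = 7 carry 1
  6+7+1 = e

0xe7830e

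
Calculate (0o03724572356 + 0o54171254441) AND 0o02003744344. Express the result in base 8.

Add column by column in base 8, right to left:
  6+1 = 7
  5+4 = 1 carry 1
  3+4+1 = 0 carry 1
  2+4+1 = 7
  7+5 = 4 carry 1
  5+2+1 = 0 carry 1
  4+1+1 = 6
  2+7 = 1 carry 1
  7+1+1 = 1 carry 1
  3+4+1 = 0 carry 1
  0+5+1 = 6
Sum = 0o60116047017; now AND with 0o02003744344:
  6&0=0, 0&2=0, 1&0=0, 1&0=0, 6&3=2, 0&7=0, 4&4=4, 7&4=4, 0&3=0, 1&4=0, 7&4=4

0o2044004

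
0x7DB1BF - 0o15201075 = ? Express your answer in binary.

0b10010001010111110000010

0x7DB1BF = 0b11111011011000110111111 in binary.
0o15201075 = 0b1101010000001000111101 in binary.
Subtract column by column in base 2:
  1-1 → 0
  1-0 → 1
  1-1 → 0
  1-1 → 0
  1-1 → 0
  1-1 → 0
  0-0 → 0
  1-0 → 1
  1-0 → 1
  0-1 → 1 (borrow)
  0-0-1 → 1 (borrow)
  0-0-1 → 1 (borrow)
  1-0-1 → 0
  1-0 → 1
  0-0 → 0
  1-0 → 1
  1-1 → 0
  0-0 → 0
  1-1 → 0
  1-0 → 1
  1-1 → 0
  1-1 → 0
  1-0 → 1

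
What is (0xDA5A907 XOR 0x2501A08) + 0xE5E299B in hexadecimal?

First 0xDA5A907 XOR 0x2501A08 = 0xFF5B30F.
Add column by column in base 16, right to left:
  F+B = A carry 1
  0+9+1 = A
  3+9 = C
  B+2 = D
  5+E = 3 carry 1
  F+5+1 = 5 carry 1
  F+E+1 = E carry 1
  final carry 1

0x1E53DCAA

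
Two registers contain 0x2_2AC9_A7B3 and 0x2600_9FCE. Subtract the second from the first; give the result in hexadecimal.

Subtract column by column in base 16:
  3-E → 5 (borrow)
  B-C-1 → E (borrow)
  7-F-1 → 7 (borrow)
  A-9-1 → 0
  9-0 → 9
  C-0 → C
  A-6 → 4
  2-2 → 0
  2-0 → 2

0x204C907E5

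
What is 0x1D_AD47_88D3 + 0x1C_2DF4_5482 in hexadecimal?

0x39DB3BDD55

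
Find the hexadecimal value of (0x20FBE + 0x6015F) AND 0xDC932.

0x80110

Add column by column in base 16, right to left:
  E+F = D carry 1
  B+5+1 = 1 carry 1
  F+1+1 = 1 carry 1
  0+0+1 = 1
  2+6 = 8
Sum = 0x8111D; now AND with 0xDC932:
  8&D=8, 1&C=0, 1&9=1, 1&3=1, D&2=0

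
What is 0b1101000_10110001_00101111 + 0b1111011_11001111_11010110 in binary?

Add column by column in base 2, right to left:
  1+0 = 1
  1+1 = 0 carry 1
  1+1+1 = 1 carry 1
  1+0+1 = 0 carry 1
  0+1+1 = 0 carry 1
  1+0+1 = 0 carry 1
  0+1+1 = 0 carry 1
  0+1+1 = 0 carry 1
  1+1+1 = 1 carry 1
  0+1+1 = 0 carry 1
  0+1+1 = 0 carry 1
  0+1+1 = 0 carry 1
  1+0+1 = 0 carry 1
  1+0+1 = 0 carry 1
  0+1+1 = 0 carry 1
  1+1+1 = 1 carry 1
  0+1+1 = 0 carry 1
  0+1+1 = 0 carry 1
  0+0+1 = 1
  1+1 = 0 carry 1
  0+1+1 = 0 carry 1
  1+1+1 = 1 carry 1
  1+1+1 = 1 carry 1
  final carry 1

0b111001001000000100000101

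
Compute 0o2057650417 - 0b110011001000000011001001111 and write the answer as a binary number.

0o2057650417 = 0b10000101111110101000100001111 in binary.
Subtract column by column in base 2:
  1-1 → 0
  1-1 → 0
  1-1 → 0
  1-1 → 0
  0-0 → 0
  0-0 → 0
  0-1 → 1 (borrow)
  0-0-1 → 1 (borrow)
  1-0-1 → 0
  0-1 → 1 (borrow)
  0-1-1 → 0 (borrow)
  0-0-1 → 1 (borrow)
  1-0-1 → 0
  0-0 → 0
  1-0 → 1
  0-0 → 0
  1-0 → 1
  1-0 → 1
  1-1 → 0
  1-0 → 1
  1-0 → 1
  1-1 → 0
  0-1 → 1 (borrow)
  1-0-1 → 0
  0-0 → 0
  0-1 → 1 (borrow)
  0-1-1 → 0 (borrow)
  0-0-1 → 1 (borrow)
  1-0-1 → 0

0b1010010110110100101011000000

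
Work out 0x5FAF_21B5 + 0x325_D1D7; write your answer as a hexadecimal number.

Add column by column in base 16, right to left:
  5+7 = C
  B+D = 8 carry 1
  1+1+1 = 3
  2+D = F
  F+5 = 4 carry 1
  A+2+1 = D
  F+3 = 2 carry 1
  5+0+1 = 6

0x62D4F38C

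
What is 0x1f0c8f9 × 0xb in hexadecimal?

Multiply each base-16 digit by 11, carrying:
  9×11 = 99 → write 3 carry 6
  f×11+6 = 171 → write b carry 10
  8×11+10 = 98 → write 2 carry 6
  c×11+6 = 138 → write a carry 8
  0×11+8 = 8 → write 8
  f×11 = 165 → write 5 carry 10
  1×11+10 = 21 → write 5 carry 1
  remaining carry: 1

0x1558a2b3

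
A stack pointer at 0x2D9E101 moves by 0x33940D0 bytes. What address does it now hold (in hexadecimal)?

0x61321D1

Add column by column in base 16, right to left:
  1+0 = 1
  0+D = D
  1+0 = 1
  E+4 = 2 carry 1
  9+9+1 = 3 carry 1
  D+3+1 = 1 carry 1
  2+3+1 = 6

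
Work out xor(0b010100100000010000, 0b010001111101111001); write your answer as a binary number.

XOR bit by bit (1 where the bits differ):
  010100100000010000
^ 010001111101111001
= 000101011101101001

0b000101011101101001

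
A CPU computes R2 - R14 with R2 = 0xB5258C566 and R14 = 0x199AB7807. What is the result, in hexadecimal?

Subtract column by column in base 16:
  6-7 → F (borrow)
  6-0-1 → 5
  5-8 → D (borrow)
  C-7-1 → 4
  8-B → D (borrow)
  5-A-1 → A (borrow)
  2-9-1 → 8 (borrow)
  5-9-1 → B (borrow)
  B-1-1 → 9

0x9B8AD4D5F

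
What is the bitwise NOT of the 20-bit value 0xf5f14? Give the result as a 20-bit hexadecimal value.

Each hex digit d becomes f−d:
  f→0, 5→a, f→0, 1→e, 4→b

0x0a0eb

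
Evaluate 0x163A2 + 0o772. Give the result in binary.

0b10110010110011100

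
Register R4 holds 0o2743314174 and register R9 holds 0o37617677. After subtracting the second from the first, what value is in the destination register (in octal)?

Subtract column by column in base 8:
  4-7 → 5 (borrow)
  7-7-1 → 7 (borrow)
  1-6-1 → 2 (borrow)
  4-7-1 → 4 (borrow)
  1-1-1 → 7 (borrow)
  3-6-1 → 4 (borrow)
  3-7-1 → 3 (borrow)
  4-3-1 → 0
  7-0 → 7
  2-0 → 2

0o2703474275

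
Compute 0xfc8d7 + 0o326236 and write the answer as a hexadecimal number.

0x117575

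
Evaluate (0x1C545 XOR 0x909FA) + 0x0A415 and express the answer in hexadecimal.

0x970D4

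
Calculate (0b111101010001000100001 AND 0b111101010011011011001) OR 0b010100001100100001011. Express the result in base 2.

0b111101010001000100001 AND 0b111101010011011011001 = 0b111101010001000000001.
Then OR with 0b010100001100100001011.

0b111101011101100001011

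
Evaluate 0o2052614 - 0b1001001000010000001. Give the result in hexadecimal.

0x3c50b

0o2052614 = 0x8558c in hexadecimal.
0b1001001000010000001 = 0x49081 in hexadecimal.
Subtract column by column in base 16:
  c-1 → b
  8-8 → 0
  5-0 → 5
  5-9 → c (borrow)
  8-4-1 → 3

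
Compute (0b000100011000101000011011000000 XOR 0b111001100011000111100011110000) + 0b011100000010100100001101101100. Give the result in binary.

First 0b000100011000101000011011000000 XOR 0b111001100011000111100011110000 = 0b111101111011101111111000110000.
Add column by column in base 2, right to left:
  0+0 = 0
  0+0 = 0
  0+1 = 1
  0+1 = 1
  1+0 = 1
  1+1 = 0 carry 1
  0+1+1 = 0 carry 1
  0+0+1 = 1
  0+1 = 1
  1+1 = 0 carry 1
  1+0+1 = 0 carry 1
  1+0+1 = 0 carry 1
  1+0+1 = 0 carry 1
  1+0+1 = 0 carry 1
  1+1+1 = 1 carry 1
  1+0+1 = 0 carry 1
  0+0+1 = 1
  1+1 = 0 carry 1
  1+0+1 = 0 carry 1
  1+1+1 = 1 carry 1
  0+0+1 = 1
  1+0 = 1
  1+0 = 1
  1+0 = 1
  1+0 = 1
  0+0 = 0
  1+1 = 0 carry 1
  1+1+1 = 1 carry 1
  1+1+1 = 1 carry 1
  1+0+1 = 0 carry 1
  final carry 1

0b1011001111110010100000110011100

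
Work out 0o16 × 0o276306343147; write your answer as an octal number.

0o5151332154642

Multiply each base-8 digit by 14, carrying:
  7×14 = 98 → write 2 carry 12
  4×14+12 = 68 → write 4 carry 8
  1×14+8 = 22 → write 6 carry 2
  3×14+2 = 44 → write 4 carry 5
  4×14+5 = 61 → write 5 carry 7
  3×14+7 = 49 → write 1 carry 6
  6×14+6 = 90 → write 2 carry 11
  0×14+11 = 11 → write 3 carry 1
  3×14+1 = 43 → write 3 carry 5
  6×14+5 = 89 → write 1 carry 11
  7×14+11 = 109 → write 5 carry 13
  2×14+13 = 41 → write 1 carry 5
  remaining carry: 5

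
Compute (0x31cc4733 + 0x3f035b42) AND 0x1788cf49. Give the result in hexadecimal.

0x10888241

Add column by column in base 16, right to left:
  3+2 = 5
  3+4 = 7
  7+b = 2 carry 1
  4+5+1 = a
  c+3 = f
  c+0 = c
  1+f = 0 carry 1
  3+3+1 = 7
Sum = 0x70cfa275; now AND with 0x1788cf49:
  7&1=1, 0&7=0, c&8=8, f&8=8, a&c=8, 2&f=2, 7&4=4, 5&9=1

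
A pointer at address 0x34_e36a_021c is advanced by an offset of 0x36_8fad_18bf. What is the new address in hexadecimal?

0x6b73171adb

Add column by column in base 16, right to left:
  c+f = b carry 1
  1+b+1 = d
  2+8 = a
  0+1 = 1
  a+d = 7 carry 1
  6+a+1 = 1 carry 1
  3+f+1 = 3 carry 1
  e+8+1 = 7 carry 1
  4+6+1 = b
  3+3 = 6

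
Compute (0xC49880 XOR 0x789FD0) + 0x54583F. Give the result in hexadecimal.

First 0xC49880 XOR 0x789FD0 = 0xBC0750.
Add column by column in base 16, right to left:
  0+F = F
  5+3 = 8
  7+8 = F
  0+5 = 5
  C+4 = 0 carry 1
  B+5+1 = 1 carry 1
  final carry 1

0x1105F8F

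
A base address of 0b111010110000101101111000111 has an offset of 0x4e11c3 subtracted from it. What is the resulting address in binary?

0x4e11c3 = 0b10011100001000111000011 in binary.
Subtract column by column in base 2:
  1-1 → 0
  1-1 → 0
  1-0 → 1
  0-0 → 0
  0-0 → 0
  0-0 → 0
  1-1 → 0
  1-1 → 0
  1-1 → 0
  1-0 → 1
  0-0 → 0
  1-0 → 1
  1-1 → 0
  0-0 → 0
  1-0 → 1
  0-0 → 0
  0-0 → 0
  0-1 → 1 (borrow)
  0-1-1 → 0 (borrow)
  1-1-1 → 1 (borrow)
  1-0-1 → 0
  0-0 → 0
  1-1 → 0
  0-0 → 0
  1-0 → 1
  1-0 → 1
  1-0 → 1

0b111000010100100101000000100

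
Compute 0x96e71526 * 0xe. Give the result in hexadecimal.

0x840a32814

Multiply each base-16 digit by 14, carrying:
  6×14 = 84 → write 4 carry 5
  2×14+5 = 33 → write 1 carry 2
  5×14+2 = 72 → write 8 carry 4
  1×14+4 = 18 → write 2 carry 1
  7×14+1 = 99 → write 3 carry 6
  e×14+6 = 202 → write a carry 12
  6×14+12 = 96 → write 0 carry 6
  9×14+6 = 132 → write 4 carry 8
  remaining carry: 8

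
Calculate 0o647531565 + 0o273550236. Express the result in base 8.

Add column by column in base 8, right to left:
  5+6 = 3 carry 1
  6+3+1 = 2 carry 1
  5+2+1 = 0 carry 1
  1+0+1 = 2
  3+5 = 0 carry 1
  5+5+1 = 3 carry 1
  7+3+1 = 3 carry 1
  4+7+1 = 4 carry 1
  6+2+1 = 1 carry 1
  final carry 1

0o1143302023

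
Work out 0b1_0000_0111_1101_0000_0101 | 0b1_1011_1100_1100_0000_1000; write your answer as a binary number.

0b110111111110100001101

OR bit by bit (1 where either bit is 1):
  100000111110100000101
| 110111100110000001000
= 110111111110100001101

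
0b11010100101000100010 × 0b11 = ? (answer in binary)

0b1001111101111001100110

Multiply each base-2 digit by 3, carrying:
  0×3 = 0 → write 0
  1×3 = 3 → write 1 carry 1
  0×3+1 = 1 → write 1
  0×3 = 0 → write 0
  0×3 = 0 → write 0
  1×3 = 3 → write 1 carry 1
  0×3+1 = 1 → write 1
  0×3 = 0 → write 0
  0×3 = 0 → write 0
  1×3 = 3 → write 1 carry 1
  0×3+1 = 1 → write 1
  1×3 = 3 → write 1 carry 1
  0×3+1 = 1 → write 1
  0×3 = 0 → write 0
  1×3 = 3 → write 1 carry 1
  0×3+1 = 1 → write 1
  1×3 = 3 → write 1 carry 1
  0×3+1 = 1 → write 1
  1×3 = 3 → write 1 carry 1
  1×3+1 = 4 → write 0 carry 2
  remaining carry: 10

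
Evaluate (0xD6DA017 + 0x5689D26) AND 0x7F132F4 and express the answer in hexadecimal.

Add column by column in base 16, right to left:
  7+6 = D
  1+2 = 3
  0+D = D
  A+9 = 3 carry 1
  D+8+1 = 6 carry 1
  6+6+1 = D
  D+5 = 2 carry 1
  final carry 1
Sum = 0x12D63D3D; now AND with 0x7F132F4:
  1&0=0, 2&7=2, D&F=D, 6&1=0, 3&3=3, D&2=0, 3&F=3, D&4=4

0x2D03034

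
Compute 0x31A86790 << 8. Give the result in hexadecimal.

Shifting left by 8 bits = 2 hex digits: append 2 zeros.

0x31A8679000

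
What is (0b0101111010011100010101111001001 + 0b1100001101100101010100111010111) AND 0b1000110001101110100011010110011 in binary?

Add column by column in base 2, right to left:
  1+1 = 0 carry 1
  0+1+1 = 0 carry 1
  0+1+1 = 0 carry 1
  1+0+1 = 0 carry 1
  0+1+1 = 0 carry 1
  0+0+1 = 1
  1+1 = 0 carry 1
  1+1+1 = 1 carry 1
  1+1+1 = 1 carry 1
  1+0+1 = 0 carry 1
  0+0+1 = 1
  1+1 = 0 carry 1
  0+0+1 = 1
  1+1 = 0 carry 1
  0+0+1 = 1
  0+1 = 1
  0+0 = 0
  1+1 = 0 carry 1
  1+0+1 = 0 carry 1
  1+0+1 = 0 carry 1
  0+1+1 = 0 carry 1
  0+1+1 = 0 carry 1
  1+0+1 = 0 carry 1
  0+1+1 = 0 carry 1
  1+1+1 = 1 carry 1
  1+0+1 = 0 carry 1
  1+0+1 = 0 carry 1
  1+0+1 = 0 carry 1
  0+0+1 = 1
  1+1 = 0 carry 1
  0+1+1 = 0 carry 1
  final carry 1
Sum = 0b10010001000000001101010110100000; now AND with 0b1000110001101110100011010110011:
  10010001000000001101010110100000
& 01000110001101110100011010110011
= 00000000000000000100010010100000

0b100010010100000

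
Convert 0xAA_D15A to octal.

Expand each hex digit to 4 bits: A=1010 A=1010 D=1101 1=0001 5=0101 A=1010.
Group the bits in threes: 101 010 101 101 000 101 011 010 → 52550532.

0o52550532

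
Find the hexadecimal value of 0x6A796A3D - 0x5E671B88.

0xC124EB5

Subtract column by column in base 16:
  D-8 → 5
  3-8 → B (borrow)
  A-B-1 → E (borrow)
  6-1-1 → 4
  9-7 → 2
  7-6 → 1
  A-E → C (borrow)
  6-5-1 → 0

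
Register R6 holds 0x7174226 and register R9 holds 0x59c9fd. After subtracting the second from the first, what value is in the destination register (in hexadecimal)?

Subtract column by column in base 16:
  6-d → 9 (borrow)
  2-f-1 → 2 (borrow)
  2-9-1 → 8 (borrow)
  4-c-1 → 7 (borrow)
  7-9-1 → d (borrow)
  1-5-1 → b (borrow)
  7-0-1 → 6

0x6bd7829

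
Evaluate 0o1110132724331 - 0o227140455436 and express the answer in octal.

0o660772246673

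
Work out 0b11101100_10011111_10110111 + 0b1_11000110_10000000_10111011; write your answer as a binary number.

0b10101100110010000001110010

Add column by column in base 2, right to left:
  1+1 = 0 carry 1
  1+1+1 = 1 carry 1
  1+0+1 = 0 carry 1
  0+1+1 = 0 carry 1
  1+1+1 = 1 carry 1
  1+1+1 = 1 carry 1
  0+0+1 = 1
  1+1 = 0 carry 1
  1+0+1 = 0 carry 1
  1+0+1 = 0 carry 1
  1+0+1 = 0 carry 1
  1+0+1 = 0 carry 1
  1+0+1 = 0 carry 1
  0+0+1 = 1
  0+0 = 0
  1+1 = 0 carry 1
  0+0+1 = 1
  0+1 = 1
  1+1 = 0 carry 1
  1+0+1 = 0 carry 1
  0+0+1 = 1
  1+0 = 1
  1+1 = 0 carry 1
  1+1+1 = 1 carry 1
  0+1+1 = 0 carry 1
  final carry 1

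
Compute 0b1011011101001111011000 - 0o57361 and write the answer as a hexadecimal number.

0x2d74e7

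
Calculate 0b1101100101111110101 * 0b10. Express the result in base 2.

0b11011001011111101010

Multiply each base-2 digit by 2, carrying:
  1×2 = 2 → write 0 carry 1
  0×2+1 = 1 → write 1
  1×2 = 2 → write 0 carry 1
  0×2+1 = 1 → write 1
  1×2 = 2 → write 0 carry 1
  1×2+1 = 3 → write 1 carry 1
  1×2+1 = 3 → write 1 carry 1
  1×2+1 = 3 → write 1 carry 1
  1×2+1 = 3 → write 1 carry 1
  1×2+1 = 3 → write 1 carry 1
  0×2+1 = 1 → write 1
  1×2 = 2 → write 0 carry 1
  0×2+1 = 1 → write 1
  0×2 = 0 → write 0
  1×2 = 2 → write 0 carry 1
  1×2+1 = 3 → write 1 carry 1
  0×2+1 = 1 → write 1
  1×2 = 2 → write 0 carry 1
  1×2+1 = 3 → write 1 carry 1
  remaining carry: 1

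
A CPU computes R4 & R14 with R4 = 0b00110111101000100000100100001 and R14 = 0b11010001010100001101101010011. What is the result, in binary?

0b00010001000000000000100000001

AND bit by bit (1 only where both bits are 1):
  00110111101000100000100100001
& 11010001010100001101101010011
= 00010001000000000000100000001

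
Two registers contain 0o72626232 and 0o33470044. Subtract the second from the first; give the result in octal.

Subtract column by column in base 8:
  2-4 → 6 (borrow)
  3-4-1 → 6 (borrow)
  2-0-1 → 1
  6-0 → 6
  2-7 → 3 (borrow)
  6-4-1 → 1
  2-3 → 7 (borrow)
  7-3-1 → 3

0o37136166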